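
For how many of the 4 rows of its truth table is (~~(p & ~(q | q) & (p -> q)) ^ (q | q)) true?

2

p  q     (q | q)  ~(q | q)  (p -> q)  (p & ~(q | q) & (p -> q))  ~(p & ~(q | q) & (p -> q))  ~~(p & ~(q | q) & (p -> q))  φ
T  T        T        F         T                  F                          T                            F               T
T  F        F        T         F                  F                          T                            F               F
F  T        T        F         T                  F                          T                            F               T
F  F        F        T         T                  F                          T                            F               F
The formula is true on 2 of the 4 rows.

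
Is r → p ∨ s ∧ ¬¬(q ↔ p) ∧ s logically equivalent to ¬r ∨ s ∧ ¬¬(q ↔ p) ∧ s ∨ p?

p | q | r | s | φ | ψ
- | - | - | - | - | -
1 | 1 | 1 | 1 | 1 | 1
1 | 1 | 1 | 0 | 1 | 1
1 | 1 | 0 | 1 | 1 | 1
1 | 1 | 0 | 0 | 1 | 1
1 | 0 | 1 | 1 | 1 | 1
1 | 0 | 1 | 0 | 1 | 1
1 | 0 | 0 | 1 | 1 | 1
1 | 0 | 0 | 0 | 1 | 1
0 | 1 | 1 | 1 | 0 | 0
0 | 1 | 1 | 0 | 0 | 0
0 | 1 | 0 | 1 | 1 | 1
0 | 1 | 0 | 0 | 1 | 1
0 | 0 | 1 | 1 | 1 | 1
0 | 0 | 1 | 0 | 0 | 0
0 | 0 | 0 | 1 | 1 | 1
0 | 0 | 0 | 0 | 1 | 1
The columns for φ and ψ agree on every row, so they are logically equivalent.

equivalent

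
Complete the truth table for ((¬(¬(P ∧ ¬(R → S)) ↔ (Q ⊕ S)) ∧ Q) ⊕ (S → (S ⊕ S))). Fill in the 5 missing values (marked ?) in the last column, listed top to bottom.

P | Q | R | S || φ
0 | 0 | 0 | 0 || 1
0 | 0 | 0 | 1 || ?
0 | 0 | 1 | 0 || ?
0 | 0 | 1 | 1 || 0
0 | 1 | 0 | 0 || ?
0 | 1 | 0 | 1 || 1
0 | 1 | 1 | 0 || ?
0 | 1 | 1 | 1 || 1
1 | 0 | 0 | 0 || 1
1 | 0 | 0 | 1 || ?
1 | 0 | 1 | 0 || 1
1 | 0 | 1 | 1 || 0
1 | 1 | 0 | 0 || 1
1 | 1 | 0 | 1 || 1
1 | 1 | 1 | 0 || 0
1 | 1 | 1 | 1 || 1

0, 1, 1, 1, 0

Row P=0, Q=0, R=0, S=1: (¬(¬(P ∧ ¬(R → S)) ↔ (Q ⊕ S)) ∧ Q) = 0, (S → (S ⊕ S)) = 0, so the formula = 0.
Row P=0, Q=0, R=1, S=0: (¬(¬(P ∧ ¬(R → S)) ↔ (Q ⊕ S)) ∧ Q) = 0, (S → (S ⊕ S)) = 1, so the formula = 1.
Row P=0, Q=1, R=0, S=0: (¬(¬(P ∧ ¬(R → S)) ↔ (Q ⊕ S)) ∧ Q) = 0, (S → (S ⊕ S)) = 1, so the formula = 1.
Row P=0, Q=1, R=1, S=0: (¬(¬(P ∧ ¬(R → S)) ↔ (Q ⊕ S)) ∧ Q) = 0, (S → (S ⊕ S)) = 1, so the formula = 1.
Row P=1, Q=0, R=0, S=1: (¬(¬(P ∧ ¬(R → S)) ↔ (Q ⊕ S)) ∧ Q) = 0, (S → (S ⊕ S)) = 0, so the formula = 0.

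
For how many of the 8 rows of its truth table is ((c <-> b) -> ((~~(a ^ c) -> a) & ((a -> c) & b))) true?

a | b | c | φ
- | - | - | -
1 | 1 | 1 | 1
1 | 1 | 0 | 1
1 | 0 | 1 | 1
1 | 0 | 0 | 0
0 | 1 | 1 | 0
0 | 1 | 0 | 1
0 | 0 | 1 | 1
0 | 0 | 0 | 0
The formula is true on 5 of the 8 rows.

5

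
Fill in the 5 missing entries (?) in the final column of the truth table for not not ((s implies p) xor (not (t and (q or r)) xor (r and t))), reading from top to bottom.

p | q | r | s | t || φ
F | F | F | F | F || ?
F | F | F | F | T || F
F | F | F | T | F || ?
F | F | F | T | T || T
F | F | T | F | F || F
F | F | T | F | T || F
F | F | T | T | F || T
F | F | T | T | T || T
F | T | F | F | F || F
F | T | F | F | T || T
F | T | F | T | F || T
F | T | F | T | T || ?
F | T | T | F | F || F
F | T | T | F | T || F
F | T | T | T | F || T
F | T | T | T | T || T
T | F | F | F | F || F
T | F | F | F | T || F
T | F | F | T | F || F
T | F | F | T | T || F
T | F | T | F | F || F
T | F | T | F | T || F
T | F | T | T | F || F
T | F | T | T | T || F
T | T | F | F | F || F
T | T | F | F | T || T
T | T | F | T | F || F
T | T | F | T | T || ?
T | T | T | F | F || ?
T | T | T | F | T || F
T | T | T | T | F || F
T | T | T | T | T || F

Row p=F, q=F, r=F, s=F, t=F: ((s implies p) xor (not (t and (q or r)) xor (r and t))) = F, not ((s implies p) xor (not (t and (q or r)) xor (r and t))) = T, so the formula = F.
Row p=F, q=F, r=F, s=T, t=F: ((s implies p) xor (not (t and (q or r)) xor (r and t))) = T, not ((s implies p) xor (not (t and (q or r)) xor (r and t))) = F, so the formula = T.
Row p=F, q=T, r=F, s=T, t=T: ((s implies p) xor (not (t and (q or r)) xor (r and t))) = F, not ((s implies p) xor (not (t and (q or r)) xor (r and t))) = T, so the formula = F.
Row p=T, q=T, r=F, s=T, t=T: ((s implies p) xor (not (t and (q or r)) xor (r and t))) = T, not ((s implies p) xor (not (t and (q or r)) xor (r and t))) = F, so the formula = T.
Row p=T, q=T, r=T, s=F, t=F: ((s implies p) xor (not (t and (q or r)) xor (r and t))) = F, not ((s implies p) xor (not (t and (q or r)) xor (r and t))) = T, so the formula = F.

F, T, F, T, F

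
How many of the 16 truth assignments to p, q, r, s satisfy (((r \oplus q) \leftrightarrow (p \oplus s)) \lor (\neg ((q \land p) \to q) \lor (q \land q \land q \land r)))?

10

p | q | r | s | (r \oplus q) | (p \oplus s) | (q \land p) | ((q \land p) \to q) | \neg ((q \land p) \to q) | (q \land q \land q \land r) | φ
- | - | - | - | ------------ | ------------ | ----------- | ------------------- | ------------------------ | --------------------------- | -
T | T | T | T |      F       |      F       |      T      |          T          |            F             |              T              | T
T | T | T | F |      F       |      T       |      T      |          T          |            F             |              T              | T
T | T | F | T |      T       |      F       |      T      |          T          |            F             |              F              | F
T | T | F | F |      T       |      T       |      T      |          T          |            F             |              F              | T
T | F | T | T |      T       |      F       |      F      |          T          |            F             |              F              | F
T | F | T | F |      T       |      T       |      F      |          T          |            F             |              F              | T
T | F | F | T |      F       |      F       |      F      |          T          |            F             |              F              | T
T | F | F | F |      F       |      T       |      F      |          T          |            F             |              F              | F
F | T | T | T |      F       |      T       |      F      |          T          |            F             |              T              | T
F | T | T | F |      F       |      F       |      F      |          T          |            F             |              T              | T
F | T | F | T |      T       |      T       |      F      |          T          |            F             |              F              | T
F | T | F | F |      T       |      F       |      F      |          T          |            F             |              F              | F
F | F | T | T |      T       |      T       |      F      |          T          |            F             |              F              | T
F | F | T | F |      T       |      F       |      F      |          T          |            F             |              F              | F
F | F | F | T |      F       |      T       |      F      |          T          |            F             |              F              | F
F | F | F | F |      F       |      F       |      F      |          T          |            F             |              F              | T
The formula is true on 10 of the 16 rows.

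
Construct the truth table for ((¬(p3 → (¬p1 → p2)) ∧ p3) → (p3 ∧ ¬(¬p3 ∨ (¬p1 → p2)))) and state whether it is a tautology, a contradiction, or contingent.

tautology

p1 | p2 | p3 || ¬p1 | (¬p1 → p2) | (p3 → (¬p1 → p2)) | ¬(p3 → (¬p1 → p2)) | (¬(p3 → (¬p1 → p2)) ∧ p3) | ¬p3 | (¬p3 ∨ (¬p1 → p2)) | ¬(¬p3 ∨ (¬p1 → p2)) | (p3 ∧ ¬(¬p3 ∨ (¬p1 → p2))) | φ
F  | F  | F  ||  T  |     F      |         T         |         F          |             F             |  T  |         T          |          F          |             F              | T
F  | F  | T  ||  T  |     F      |         F         |         T          |             T             |  F  |         F          |          T          |             T              | T
F  | T  | F  ||  T  |     T      |         T         |         F          |             F             |  T  |         T          |          F          |             F              | T
F  | T  | T  ||  T  |     T      |         T         |         F          |             F             |  F  |         T          |          F          |             F              | T
T  | F  | F  ||  F  |     T      |         T         |         F          |             F             |  T  |         T          |          F          |             F              | T
T  | F  | T  ||  F  |     T      |         T         |         F          |             F             |  F  |         T          |          F          |             F              | T
T  | T  | F  ||  F  |     T      |         T         |         F          |             F             |  T  |         T          |          F          |             F              | T
T  | T  | T  ||  F  |     T      |         T         |         F          |             F             |  F  |         T          |          F          |             F              | T
Every row is T, so the formula is a tautology.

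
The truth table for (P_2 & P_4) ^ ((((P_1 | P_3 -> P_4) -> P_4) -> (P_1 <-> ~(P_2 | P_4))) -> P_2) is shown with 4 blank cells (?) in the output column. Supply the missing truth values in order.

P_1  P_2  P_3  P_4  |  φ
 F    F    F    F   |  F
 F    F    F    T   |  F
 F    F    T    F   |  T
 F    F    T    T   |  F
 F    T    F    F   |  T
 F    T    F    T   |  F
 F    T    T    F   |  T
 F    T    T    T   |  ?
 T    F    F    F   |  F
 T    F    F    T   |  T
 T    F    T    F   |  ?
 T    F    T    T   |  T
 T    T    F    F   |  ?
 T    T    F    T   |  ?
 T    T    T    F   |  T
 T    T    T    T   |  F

F, F, T, F

Row P_1=F, P_2=T, P_3=T, P_4=T: (P_2 & P_4) = T, ((((P_1 | P_3 -> P_4) -> P_4) -> (P_1 <-> ~(P_2 | P_4))) -> P_2) = T, so the formula = F.
Row P_1=T, P_2=F, P_3=T, P_4=F: (P_2 & P_4) = F, ((((P_1 | P_3 -> P_4) -> P_4) -> (P_1 <-> ~(P_2 | P_4))) -> P_2) = F, so the formula = F.
Row P_1=T, P_2=T, P_3=F, P_4=F: (P_2 & P_4) = F, ((((P_1 | P_3 -> P_4) -> P_4) -> (P_1 <-> ~(P_2 | P_4))) -> P_2) = T, so the formula = T.
Row P_1=T, P_2=T, P_3=F, P_4=T: (P_2 & P_4) = T, ((((P_1 | P_3 -> P_4) -> P_4) -> (P_1 <-> ~(P_2 | P_4))) -> P_2) = T, so the formula = F.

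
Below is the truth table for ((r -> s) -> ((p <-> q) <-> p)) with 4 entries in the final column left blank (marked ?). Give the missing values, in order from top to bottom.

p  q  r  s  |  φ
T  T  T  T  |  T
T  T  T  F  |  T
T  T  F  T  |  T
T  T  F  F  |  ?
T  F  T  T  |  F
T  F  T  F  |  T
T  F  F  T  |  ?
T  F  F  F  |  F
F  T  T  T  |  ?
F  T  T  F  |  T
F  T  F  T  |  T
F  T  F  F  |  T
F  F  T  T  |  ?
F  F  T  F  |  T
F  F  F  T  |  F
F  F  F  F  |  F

Row p=T, q=T, r=F, s=F: (r -> s) = T, ((p <-> q) <-> p) = T, so the formula = T.
Row p=T, q=F, r=F, s=T: (r -> s) = T, ((p <-> q) <-> p) = F, so the formula = F.
Row p=F, q=T, r=T, s=T: (r -> s) = T, ((p <-> q) <-> p) = T, so the formula = T.
Row p=F, q=F, r=T, s=T: (r -> s) = T, ((p <-> q) <-> p) = F, so the formula = F.

T, F, T, F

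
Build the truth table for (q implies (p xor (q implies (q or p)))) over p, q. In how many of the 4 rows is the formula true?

p | q || (q or p) | (q implies (q or p)) | (p xor (q implies (q or p))) | φ
F | F ||    F     |          T           |              T               | T
F | T ||    T     |          T           |              T               | T
T | F ||    T     |          T           |              F               | T
T | T ||    T     |          T           |              F               | F
The formula is true on 3 of the 4 rows.

3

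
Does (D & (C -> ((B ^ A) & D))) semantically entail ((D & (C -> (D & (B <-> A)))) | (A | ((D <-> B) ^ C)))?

no

A  B  C  D  |  φ  ψ
T  T  T  T  |  F  T
T  T  T  F  |  F  T
T  T  F  T  |  T  T
T  T  F  F  |  F  T
T  F  T  T  |  T  T
T  F  T  F  |  F  T
T  F  F  T  |  T  T
T  F  F  F  |  F  T
F  T  T  T  |  T  F
F  T  T  F  |  F  T
F  T  F  T  |  T  T
F  T  F  F  |  F  F
F  F  T  T  |  F  T
F  F  T  F  |  F  F
F  F  F  T  |  T  T
F  F  F  F  |  F  T
At A=F, B=T, C=T, D=T we have φ true but ψ false, so φ does not entail ψ.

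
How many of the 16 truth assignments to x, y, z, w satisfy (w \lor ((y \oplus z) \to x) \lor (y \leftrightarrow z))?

14

  x   |   y   |   z   |   w   |   φ  
----- | ----- | ----- | ----- | -----
 True |  True |  True |  True |  True
 True |  True |  True | False |  True
 True |  True | False |  True |  True
 True |  True | False | False |  True
 True | False |  True |  True |  True
 True | False |  True | False |  True
 True | False | False |  True |  True
 True | False | False | False |  True
False |  True |  True |  True |  True
False |  True |  True | False |  True
False |  True | False |  True |  True
False |  True | False | False | False
False | False |  True |  True |  True
False | False |  True | False | False
False | False | False |  True |  True
False | False | False | False |  True
The formula is true on 14 of the 16 rows.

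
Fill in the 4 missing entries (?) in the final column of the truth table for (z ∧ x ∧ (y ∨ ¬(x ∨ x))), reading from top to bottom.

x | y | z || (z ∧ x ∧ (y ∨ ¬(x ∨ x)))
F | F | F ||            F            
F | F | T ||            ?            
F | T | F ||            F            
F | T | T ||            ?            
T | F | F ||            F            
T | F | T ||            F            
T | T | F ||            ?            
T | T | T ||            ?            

Row x=F, y=F, z=T: (y ∨ ¬(x ∨ x)) = T, so (z ∧ x ∧ (y ∨ ¬(x ∨ x))) = F.
Row x=F, y=T, z=T: (y ∨ ¬(x ∨ x)) = T, so (z ∧ x ∧ (y ∨ ¬(x ∨ x))) = F.
Row x=T, y=T, z=F: (y ∨ ¬(x ∨ x)) = T, so (z ∧ x ∧ (y ∨ ¬(x ∨ x))) = F.
Row x=T, y=T, z=T: (y ∨ ¬(x ∨ x)) = T, so (z ∧ x ∧ (y ∨ ¬(x ∨ x))) = T.

F, F, F, T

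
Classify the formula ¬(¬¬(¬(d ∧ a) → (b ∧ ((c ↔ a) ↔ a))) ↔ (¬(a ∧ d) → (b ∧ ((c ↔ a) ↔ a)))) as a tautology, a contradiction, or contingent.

contradiction

a  b  c  d  |  (d ∧ a)  ¬(d ∧ a)  (c ↔ a)  ((c ↔ a) ↔ a)  (b ∧ ((c ↔ a) ↔ a))  (a ∧ d)  ¬(a ∧ d)  φ
F  F  F  F  |     F        T         T           F                 F              F        T      F
F  F  F  T  |     F        T         T           F                 F              F        T      F
F  F  T  F  |     F        T         F           T                 F              F        T      F
F  F  T  T  |     F        T         F           T                 F              F        T      F
F  T  F  F  |     F        T         T           F                 F              F        T      F
F  T  F  T  |     F        T         T           F                 F              F        T      F
F  T  T  F  |     F        T         F           T                 T              F        T      F
F  T  T  T  |     F        T         F           T                 T              F        T      F
T  F  F  F  |     F        T         F           F                 F              F        T      F
T  F  F  T  |     T        F         F           F                 F              T        F      F
T  F  T  F  |     F        T         T           T                 F              F        T      F
T  F  T  T  |     T        F         T           T                 F              T        F      F
T  T  F  F  |     F        T         F           F                 F              F        T      F
T  T  F  T  |     T        F         F           F                 F              T        F      F
T  T  T  F  |     F        T         T           T                 T              F        T      F
T  T  T  T  |     T        F         T           T                 T              T        F      F
Every row is F, so the formula is a contradiction.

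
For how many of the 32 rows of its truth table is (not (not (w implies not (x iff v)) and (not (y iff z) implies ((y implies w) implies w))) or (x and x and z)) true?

x | y | z | w | v | φ
- | - | - | - | - | -
F | F | F | F | F | T
F | F | F | F | T | T
F | F | F | T | F | F
F | F | F | T | T | T
F | F | T | F | F | T
F | F | T | F | T | T
F | F | T | T | F | F
F | F | T | T | T | T
F | T | F | F | F | T
F | T | F | F | T | T
F | T | F | T | F | F
F | T | F | T | T | T
F | T | T | F | F | T
F | T | T | F | T | T
F | T | T | T | F | F
F | T | T | T | T | T
T | F | F | F | F | T
T | F | F | F | T | T
T | F | F | T | F | T
T | F | F | T | T | F
T | F | T | F | F | T
T | F | T | F | T | T
T | F | T | T | F | T
T | F | T | T | T | T
T | T | F | F | F | T
T | T | F | F | T | T
T | T | F | T | F | T
T | T | F | T | T | F
T | T | T | F | F | T
T | T | T | F | T | T
T | T | T | T | F | T
T | T | T | T | T | T
The formula is true on 26 of the 32 rows.

26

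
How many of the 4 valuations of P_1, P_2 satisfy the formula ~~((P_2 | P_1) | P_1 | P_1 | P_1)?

P_1  P_2     (P_2 | P_1)  φ
 F    F           F       F
 F    T           T       T
 T    F           T       T
 T    T           T       T
The formula is true on 3 of the 4 rows.

3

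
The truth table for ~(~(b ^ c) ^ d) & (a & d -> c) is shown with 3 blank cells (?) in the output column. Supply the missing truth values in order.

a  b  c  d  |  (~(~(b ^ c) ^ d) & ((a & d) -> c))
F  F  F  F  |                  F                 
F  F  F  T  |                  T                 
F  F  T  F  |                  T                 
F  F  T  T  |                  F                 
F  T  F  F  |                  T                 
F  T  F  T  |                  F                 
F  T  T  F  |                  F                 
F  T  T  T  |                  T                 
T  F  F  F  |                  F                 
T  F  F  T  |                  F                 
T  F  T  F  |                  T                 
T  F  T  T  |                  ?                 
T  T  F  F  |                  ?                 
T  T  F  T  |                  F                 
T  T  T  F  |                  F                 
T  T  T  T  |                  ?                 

Row a=T, b=F, c=T, d=T: ~(~(b ^ c) ^ d) = F, (a & d -> c) = T, so (~(~(b ^ c) ^ d) & ((a & d) -> c)) = F.
Row a=T, b=T, c=F, d=F: ~(~(b ^ c) ^ d) = T, (a & d -> c) = T, so (~(~(b ^ c) ^ d) & ((a & d) -> c)) = T.
Row a=T, b=T, c=T, d=T: ~(~(b ^ c) ^ d) = T, (a & d -> c) = T, so (~(~(b ^ c) ^ d) & ((a & d) -> c)) = T.

F, T, T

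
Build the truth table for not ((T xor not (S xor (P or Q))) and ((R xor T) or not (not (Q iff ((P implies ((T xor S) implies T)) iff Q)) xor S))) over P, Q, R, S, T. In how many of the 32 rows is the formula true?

18

  P   |   Q   |   R   |   S   |   T   |   φ  
----- | ----- | ----- | ----- | ----- | -----
 True |  True |  True |  True |  True |  True
 True |  True |  True |  True | False | False
 True |  True |  True | False |  True | False
 True |  True |  True | False | False |  True
 True |  True | False |  True |  True |  True
 True |  True | False |  True | False | False
 True |  True | False | False |  True | False
 True |  True | False | False | False |  True
 True | False |  True |  True |  True |  True
 True | False |  True |  True | False | False
 True | False |  True | False |  True | False
 True | False |  True | False | False |  True
 True | False | False |  True |  True |  True
 True | False | False |  True | False | False
 True | False | False | False |  True | False
 True | False | False | False | False |  True
False |  True |  True |  True |  True |  True
False |  True |  True |  True | False | False
False |  True |  True | False |  True | False
False |  True |  True | False | False |  True
False |  True | False |  True |  True |  True
False |  True | False |  True | False |  True
False |  True | False | False |  True | False
False |  True | False | False | False |  True
False | False |  True |  True |  True |  True
False | False |  True |  True | False |  True
False | False |  True | False |  True |  True
False | False |  True | False | False | False
False | False | False |  True |  True | False
False | False | False |  True | False |  True
False | False | False | False |  True |  True
False | False | False | False | False | False
The formula is true on 18 of the 32 rows.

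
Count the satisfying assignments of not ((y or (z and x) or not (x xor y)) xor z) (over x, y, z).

5

x | y | z | (z and x) | (x xor y) | not (x xor y) | φ
- | - | - | --------- | --------- | ------------- | -
0 | 0 | 0 |     0     |     0     |       1       | 0
0 | 0 | 1 |     0     |     0     |       1       | 1
0 | 1 | 0 |     0     |     1     |       0       | 0
0 | 1 | 1 |     0     |     1     |       0       | 1
1 | 0 | 0 |     0     |     1     |       0       | 1
1 | 0 | 1 |     1     |     1     |       0       | 1
1 | 1 | 0 |     0     |     0     |       1       | 0
1 | 1 | 1 |     1     |     0     |       1       | 1
The formula is true on 5 of the 8 rows.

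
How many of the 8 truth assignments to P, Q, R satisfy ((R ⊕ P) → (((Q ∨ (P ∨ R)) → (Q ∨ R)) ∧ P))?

P  Q  R  |  (R ⊕ P)  (P ∨ R)  (Q ∨ (P ∨ R))  (Q ∨ R)  ((Q ∨ (P ∨ R)) → (Q ∨ R))  φ
T  T  T  |     F        T           T           T                 T              T
T  T  F  |     T        T           T           T                 T              T
T  F  T  |     F        T           T           T                 T              T
T  F  F  |     T        T           T           F                 F              F
F  T  T  |     T        T           T           T                 T              F
F  T  F  |     F        F           T           T                 T              T
F  F  T  |     T        T           T           T                 T              F
F  F  F  |     F        F           F           F                 T              T
The formula is true on 5 of the 8 rows.

5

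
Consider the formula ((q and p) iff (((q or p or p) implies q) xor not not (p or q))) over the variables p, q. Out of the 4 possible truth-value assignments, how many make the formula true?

1

p | q || φ
0 | 0 || 0
0 | 1 || 1
1 | 0 || 0
1 | 1 || 0
The formula is true on 1 of the 4 rows.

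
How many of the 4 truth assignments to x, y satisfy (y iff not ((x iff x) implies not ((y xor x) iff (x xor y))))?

2

x | y || φ
1 | 1 || 1
1 | 0 || 0
0 | 1 || 1
0 | 0 || 0
The formula is true on 2 of the 4 rows.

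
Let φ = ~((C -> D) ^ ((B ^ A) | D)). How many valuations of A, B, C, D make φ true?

A  B  C  D     (C -> D)  (B ^ A)  ((B ^ A) | D)  ((C -> D) ^ ((B ^ A) | D))  ~((C -> D) ^ ((B ^ A) | D))
0  0  0  0        1         0           0                    1                            0             
0  0  0  1        1         0           1                    0                            1             
0  0  1  0        0         0           0                    0                            1             
0  0  1  1        1         0           1                    0                            1             
0  1  0  0        1         1           1                    0                            1             
0  1  0  1        1         1           1                    0                            1             
0  1  1  0        0         1           1                    1                            0             
0  1  1  1        1         1           1                    0                            1             
1  0  0  0        1         1           1                    0                            1             
1  0  0  1        1         1           1                    0                            1             
1  0  1  0        0         1           1                    1                            0             
1  0  1  1        1         1           1                    0                            1             
1  1  0  0        1         0           0                    1                            0             
1  1  0  1        1         0           1                    0                            1             
1  1  1  0        0         0           0                    0                            1             
1  1  1  1        1         0           1                    0                            1             
The formula is true on 12 of the 16 rows.

12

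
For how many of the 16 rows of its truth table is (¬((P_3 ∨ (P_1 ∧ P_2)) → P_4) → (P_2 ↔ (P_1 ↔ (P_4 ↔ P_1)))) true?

 P_1    P_2    P_3    P_4   |    φ  
 True   True   True   True  |   True
 True   True   True  False  |  False
 True   True  False   True  |   True
 True   True  False  False  |  False
 True  False   True   True  |   True
 True  False   True  False  |   True
 True  False  False   True  |   True
 True  False  False  False  |   True
False   True   True   True  |   True
False   True   True  False  |  False
False   True  False   True  |   True
False   True  False  False  |   True
False  False   True   True  |   True
False  False   True  False  |   True
False  False  False   True  |   True
False  False  False  False  |   True
The formula is true on 13 of the 16 rows.

13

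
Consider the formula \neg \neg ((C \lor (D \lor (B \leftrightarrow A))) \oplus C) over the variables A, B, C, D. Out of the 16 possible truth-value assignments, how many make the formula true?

A | B | C | D || (B \leftrightarrow A) | φ
T | T | T | T ||           T           | F
T | T | T | F ||           T           | F
T | T | F | T ||           T           | T
T | T | F | F ||           T           | T
T | F | T | T ||           F           | F
T | F | T | F ||           F           | F
T | F | F | T ||           F           | T
T | F | F | F ||           F           | F
F | T | T | T ||           F           | F
F | T | T | F ||           F           | F
F | T | F | T ||           F           | T
F | T | F | F ||           F           | F
F | F | T | T ||           T           | F
F | F | T | F ||           T           | F
F | F | F | T ||           T           | T
F | F | F | F ||           T           | T
The formula is true on 6 of the 16 rows.

6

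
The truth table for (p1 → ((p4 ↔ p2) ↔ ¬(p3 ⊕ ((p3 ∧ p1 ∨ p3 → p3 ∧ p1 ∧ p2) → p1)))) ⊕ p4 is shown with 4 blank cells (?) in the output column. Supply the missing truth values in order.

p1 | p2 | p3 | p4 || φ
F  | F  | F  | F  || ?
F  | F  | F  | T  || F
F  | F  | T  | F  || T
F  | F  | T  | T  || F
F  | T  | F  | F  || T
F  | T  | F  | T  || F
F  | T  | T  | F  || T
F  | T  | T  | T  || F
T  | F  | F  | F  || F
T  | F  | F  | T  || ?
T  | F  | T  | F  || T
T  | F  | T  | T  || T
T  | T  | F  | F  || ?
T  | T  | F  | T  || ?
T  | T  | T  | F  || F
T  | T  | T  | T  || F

Row p1=F, p2=F, p3=F, p4=F: (p1 → ((p4 ↔ p2) ↔ ¬(p3 ⊕ ((p3 ∧ p1 ∨ p3 → p3 ∧ p1 ∧ p2) → p1)))) = T, so the formula = T.
Row p1=T, p2=F, p3=F, p4=T: (p1 → ((p4 ↔ p2) ↔ ¬(p3 ⊕ ((p3 ∧ p1 ∨ p3 → p3 ∧ p1 ∧ p2) → p1)))) = T, so the formula = F.
Row p1=T, p2=T, p3=F, p4=F: (p1 → ((p4 ↔ p2) ↔ ¬(p3 ⊕ ((p3 ∧ p1 ∨ p3 → p3 ∧ p1 ∧ p2) → p1)))) = T, so the formula = T.
Row p1=T, p2=T, p3=F, p4=T: (p1 → ((p4 ↔ p2) ↔ ¬(p3 ⊕ ((p3 ∧ p1 ∨ p3 → p3 ∧ p1 ∧ p2) → p1)))) = F, so the formula = T.

T, F, T, T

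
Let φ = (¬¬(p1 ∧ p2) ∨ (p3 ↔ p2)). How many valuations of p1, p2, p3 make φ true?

p1  p2  p3  |  (p1 ∧ p2)  ¬(p1 ∧ p2)  ¬¬(p1 ∧ p2)  (p3 ↔ p2)  (¬¬(p1 ∧ p2) ∨ (p3 ↔ p2))
1   1   1   |      1          0            1           1                  1            
1   1   0   |      1          0            1           0                  1            
1   0   1   |      0          1            0           0                  0            
1   0   0   |      0          1            0           1                  1            
0   1   1   |      0          1            0           1                  1            
0   1   0   |      0          1            0           0                  0            
0   0   1   |      0          1            0           0                  0            
0   0   0   |      0          1            0           1                  1            
The formula is true on 5 of the 8 rows.

5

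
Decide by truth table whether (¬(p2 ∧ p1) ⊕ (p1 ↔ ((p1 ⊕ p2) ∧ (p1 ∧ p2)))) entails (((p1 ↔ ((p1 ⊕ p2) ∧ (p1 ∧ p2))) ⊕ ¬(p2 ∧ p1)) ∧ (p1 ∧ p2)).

no

p1  p2  |  φ  ψ
T   T   |  F  F
T   F   |  T  F
F   T   |  F  F
F   F   |  F  F
At p1=T, p2=F we have φ true but ψ false, so φ does not entail ψ.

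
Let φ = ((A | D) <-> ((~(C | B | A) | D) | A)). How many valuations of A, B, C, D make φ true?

A  B  C  D     (A | D)  (C | B | A)  ~(C | B | A)  (~(C | B | A) | D)  ((~(C | B | A) | D) | A)  φ
0  0  0  0        0          0            1                1                      1              0
0  0  0  1        1          0            1                1                      1              1
0  0  1  0        0          1            0                0                      0              1
0  0  1  1        1          1            0                1                      1              1
0  1  0  0        0          1            0                0                      0              1
0  1  0  1        1          1            0                1                      1              1
0  1  1  0        0          1            0                0                      0              1
0  1  1  1        1          1            0                1                      1              1
1  0  0  0        1          1            0                0                      1              1
1  0  0  1        1          1            0                1                      1              1
1  0  1  0        1          1            0                0                      1              1
1  0  1  1        1          1            0                1                      1              1
1  1  0  0        1          1            0                0                      1              1
1  1  0  1        1          1            0                1                      1              1
1  1  1  0        1          1            0                0                      1              1
1  1  1  1        1          1            0                1                      1              1
The formula is true on 15 of the 16 rows.

15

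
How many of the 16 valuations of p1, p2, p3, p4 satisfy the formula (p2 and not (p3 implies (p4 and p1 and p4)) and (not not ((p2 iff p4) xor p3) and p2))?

2

p1 | p2 | p3 | p4 || φ
1  | 1  | 1  | 1  || 0
1  | 1  | 1  | 0  || 1
1  | 1  | 0  | 1  || 0
1  | 1  | 0  | 0  || 0
1  | 0  | 1  | 1  || 0
1  | 0  | 1  | 0  || 0
1  | 0  | 0  | 1  || 0
1  | 0  | 0  | 0  || 0
0  | 1  | 1  | 1  || 0
0  | 1  | 1  | 0  || 1
0  | 1  | 0  | 1  || 0
0  | 1  | 0  | 0  || 0
0  | 0  | 1  | 1  || 0
0  | 0  | 1  | 0  || 0
0  | 0  | 0  | 1  || 0
0  | 0  | 0  | 0  || 0
The formula is true on 2 of the 16 rows.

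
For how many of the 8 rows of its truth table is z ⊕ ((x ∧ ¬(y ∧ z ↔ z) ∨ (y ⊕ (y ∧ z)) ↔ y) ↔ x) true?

5

x | y | z || (y ∧ z) | ((y ∧ z) ↔ z) | ¬((y ∧ z) ↔ z) | (x ∧ ¬((y ∧ z) ↔ z)) | (y ⊕ (y ∧ z)) | φ
1 | 1 | 1 ||    1    |       1       |       0        |          0           |       0       | 1
1 | 1 | 0 ||    0    |       1       |       0        |          0           |       1       | 1
1 | 0 | 1 ||    0    |       0       |       1        |          1           |       0       | 1
1 | 0 | 0 ||    0    |       1       |       0        |          0           |       0       | 1
0 | 1 | 1 ||    1    |       1       |       0        |          0           |       0       | 0
0 | 1 | 0 ||    0    |       1       |       0        |          0           |       1       | 0
0 | 0 | 1 ||    0    |       0       |       1        |          0           |       0       | 1
0 | 0 | 0 ||    0    |       1       |       0        |          0           |       0       | 0
The formula is true on 5 of the 8 rows.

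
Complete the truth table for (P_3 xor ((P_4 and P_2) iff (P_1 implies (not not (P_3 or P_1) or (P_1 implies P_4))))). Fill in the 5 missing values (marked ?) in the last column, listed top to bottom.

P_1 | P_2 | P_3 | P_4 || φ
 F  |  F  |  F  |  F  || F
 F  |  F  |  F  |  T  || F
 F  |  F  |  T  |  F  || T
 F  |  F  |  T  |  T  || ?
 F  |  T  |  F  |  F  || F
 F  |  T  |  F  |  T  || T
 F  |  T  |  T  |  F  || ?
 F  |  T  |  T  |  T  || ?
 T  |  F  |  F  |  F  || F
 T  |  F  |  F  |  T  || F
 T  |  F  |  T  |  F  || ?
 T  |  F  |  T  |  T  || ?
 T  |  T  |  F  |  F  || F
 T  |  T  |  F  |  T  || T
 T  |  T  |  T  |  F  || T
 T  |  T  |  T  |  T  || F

T, T, F, T, T

Row P_1=F, P_2=F, P_3=T, P_4=T: ((P_4 and P_2) iff (P_1 implies (not not (P_3 or P_1) or (P_1 implies P_4)))) = F, so the formula = T.
Row P_1=F, P_2=T, P_3=T, P_4=F: ((P_4 and P_2) iff (P_1 implies (not not (P_3 or P_1) or (P_1 implies P_4)))) = F, so the formula = T.
Row P_1=F, P_2=T, P_3=T, P_4=T: ((P_4 and P_2) iff (P_1 implies (not not (P_3 or P_1) or (P_1 implies P_4)))) = T, so the formula = F.
Row P_1=T, P_2=F, P_3=T, P_4=F: ((P_4 and P_2) iff (P_1 implies (not not (P_3 or P_1) or (P_1 implies P_4)))) = F, so the formula = T.
Row P_1=T, P_2=F, P_3=T, P_4=T: ((P_4 and P_2) iff (P_1 implies (not not (P_3 or P_1) or (P_1 implies P_4)))) = F, so the formula = T.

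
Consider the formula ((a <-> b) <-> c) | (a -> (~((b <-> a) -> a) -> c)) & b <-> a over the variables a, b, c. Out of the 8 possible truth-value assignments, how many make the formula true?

a | b | c | (a <-> b) | ((a <-> b) <-> c) | (b <-> a) | ((b <-> a) -> a) | ~((b <-> a) -> a) | (~((b <-> a) -> a) -> c) | φ
- | - | - | --------- | ----------------- | --------- | ---------------- | ----------------- | ------------------------ | -
F | F | F |     T     |         F         |     T     |        F         |         T         |            F             | T
F | F | T |     T     |         T         |     T     |        F         |         T         |            T             | F
F | T | F |     F     |         T         |     F     |        T         |         F         |            T             | F
F | T | T |     F     |         F         |     F     |        T         |         F         |            T             | F
T | F | F |     F     |         T         |     F     |        T         |         F         |            T             | T
T | F | T |     F     |         F         |     F     |        T         |         F         |            T             | F
T | T | F |     T     |         F         |     T     |        T         |         F         |            T             | T
T | T | T |     T     |         T         |     T     |        T         |         F         |            T             | T
The formula is true on 4 of the 8 rows.

4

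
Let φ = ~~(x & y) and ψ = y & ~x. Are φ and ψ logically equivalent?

not equivalent

x  y  |  φ  ψ
T  T  |  T  F
T  F  |  F  F
F  T  |  F  T
F  F  |  F  F
The columns differ at x=T, y=T (φ=T, ψ=F), so they are not equivalent.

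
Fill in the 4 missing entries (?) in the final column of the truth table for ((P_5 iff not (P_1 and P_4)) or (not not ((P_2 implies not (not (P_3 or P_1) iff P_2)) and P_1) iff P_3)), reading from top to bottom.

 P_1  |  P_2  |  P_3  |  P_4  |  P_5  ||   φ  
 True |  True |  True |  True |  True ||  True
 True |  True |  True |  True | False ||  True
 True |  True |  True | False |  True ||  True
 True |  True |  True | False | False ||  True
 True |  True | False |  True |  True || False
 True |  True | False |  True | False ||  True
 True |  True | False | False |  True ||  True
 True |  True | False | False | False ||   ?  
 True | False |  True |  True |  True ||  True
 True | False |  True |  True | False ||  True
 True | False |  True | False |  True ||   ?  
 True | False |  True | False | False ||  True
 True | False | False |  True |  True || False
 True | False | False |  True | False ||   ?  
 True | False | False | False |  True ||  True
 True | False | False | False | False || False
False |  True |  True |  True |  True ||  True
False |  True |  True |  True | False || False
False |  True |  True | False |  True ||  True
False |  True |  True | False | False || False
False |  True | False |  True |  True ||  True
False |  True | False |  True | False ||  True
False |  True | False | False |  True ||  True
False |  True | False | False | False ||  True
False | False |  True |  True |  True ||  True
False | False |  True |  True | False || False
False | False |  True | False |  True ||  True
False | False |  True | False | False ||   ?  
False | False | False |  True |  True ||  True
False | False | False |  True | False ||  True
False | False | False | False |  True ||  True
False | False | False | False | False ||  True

False, True, True, False

Row P_1=True, P_2=True, P_3=False, P_4=False, P_5=False: (P_5 iff not (P_1 and P_4)) = False, (not not ((P_2 implies not (not (P_3 or P_1) iff P_2)) and P_1) iff P_3) = False, so the formula = False.
Row P_1=True, P_2=False, P_3=True, P_4=False, P_5=True: (P_5 iff not (P_1 and P_4)) = True, (not not ((P_2 implies not (not (P_3 or P_1) iff P_2)) and P_1) iff P_3) = True, so the formula = True.
Row P_1=True, P_2=False, P_3=False, P_4=True, P_5=False: (P_5 iff not (P_1 and P_4)) = True, (not not ((P_2 implies not (not (P_3 or P_1) iff P_2)) and P_1) iff P_3) = False, so the formula = True.
Row P_1=False, P_2=False, P_3=True, P_4=False, P_5=False: (P_5 iff not (P_1 and P_4)) = False, (not not ((P_2 implies not (not (P_3 or P_1) iff P_2)) and P_1) iff P_3) = False, so the formula = False.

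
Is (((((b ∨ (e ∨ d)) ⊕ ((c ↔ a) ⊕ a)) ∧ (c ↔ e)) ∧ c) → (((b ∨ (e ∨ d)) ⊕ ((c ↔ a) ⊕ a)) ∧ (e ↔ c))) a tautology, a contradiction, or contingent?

tautology

a | b | c | d | e || φ
F | F | F | F | F || T
F | F | F | F | T || T
F | F | F | T | F || T
F | F | F | T | T || T
F | F | T | F | F || T
F | F | T | F | T || T
F | F | T | T | F || T
F | F | T | T | T || T
F | T | F | F | F || T
F | T | F | F | T || T
F | T | F | T | F || T
F | T | F | T | T || T
F | T | T | F | F || T
F | T | T | F | T || T
F | T | T | T | F || T
F | T | T | T | T || T
T | F | F | F | F || T
T | F | F | F | T || T
T | F | F | T | F || T
T | F | F | T | T || T
T | F | T | F | F || T
T | F | T | F | T || T
T | F | T | T | F || T
T | F | T | T | T || T
T | T | F | F | F || T
T | T | F | F | T || T
T | T | F | T | F || T
T | T | F | T | T || T
T | T | T | F | F || T
T | T | T | F | T || T
T | T | T | T | F || T
T | T | T | T | T || T
Every row is T, so the formula is a tautology.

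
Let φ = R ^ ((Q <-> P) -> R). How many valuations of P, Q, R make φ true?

P  Q  R  |  (Q <-> P)  ((Q <-> P) -> R)  (R ^ ((Q <-> P) -> R))
F  F  F  |      T             F                    F           
F  F  T  |      T             T                    F           
F  T  F  |      F             T                    T           
F  T  T  |      F             T                    F           
T  F  F  |      F             T                    T           
T  F  T  |      F             T                    F           
T  T  F  |      T             F                    F           
T  T  T  |      T             T                    F           
The formula is true on 2 of the 8 rows.

2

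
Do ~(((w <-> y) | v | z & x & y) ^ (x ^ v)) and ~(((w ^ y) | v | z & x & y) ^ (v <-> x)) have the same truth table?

not equivalent

x | y | z | w | v | φ | ψ
- | - | - | - | - | - | -
0 | 0 | 0 | 0 | 0 | 0 | 0
0 | 0 | 0 | 0 | 1 | 1 | 0
0 | 0 | 0 | 1 | 0 | 1 | 1
0 | 0 | 0 | 1 | 1 | 1 | 0
0 | 0 | 1 | 0 | 0 | 0 | 0
0 | 0 | 1 | 0 | 1 | 1 | 0
0 | 0 | 1 | 1 | 0 | 1 | 1
0 | 0 | 1 | 1 | 1 | 1 | 0
0 | 1 | 0 | 0 | 0 | 1 | 1
0 | 1 | 0 | 0 | 1 | 1 | 0
0 | 1 | 0 | 1 | 0 | 0 | 0
0 | 1 | 0 | 1 | 1 | 1 | 0
0 | 1 | 1 | 0 | 0 | 1 | 1
0 | 1 | 1 | 0 | 1 | 1 | 0
0 | 1 | 1 | 1 | 0 | 0 | 0
0 | 1 | 1 | 1 | 1 | 1 | 0
1 | 0 | 0 | 0 | 0 | 1 | 1
1 | 0 | 0 | 0 | 1 | 0 | 1
1 | 0 | 0 | 1 | 0 | 0 | 0
1 | 0 | 0 | 1 | 1 | 0 | 1
1 | 0 | 1 | 0 | 0 | 1 | 1
1 | 0 | 1 | 0 | 1 | 0 | 1
1 | 0 | 1 | 1 | 0 | 0 | 0
1 | 0 | 1 | 1 | 1 | 0 | 1
1 | 1 | 0 | 0 | 0 | 0 | 0
1 | 1 | 0 | 0 | 1 | 0 | 1
1 | 1 | 0 | 1 | 0 | 1 | 1
1 | 1 | 0 | 1 | 1 | 0 | 1
1 | 1 | 1 | 0 | 0 | 1 | 0
1 | 1 | 1 | 0 | 1 | 0 | 1
1 | 1 | 1 | 1 | 0 | 1 | 0
1 | 1 | 1 | 1 | 1 | 0 | 1
The columns differ at x=0, y=0, z=0, w=0, v=1 (φ=1, ψ=0), so they are not equivalent.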